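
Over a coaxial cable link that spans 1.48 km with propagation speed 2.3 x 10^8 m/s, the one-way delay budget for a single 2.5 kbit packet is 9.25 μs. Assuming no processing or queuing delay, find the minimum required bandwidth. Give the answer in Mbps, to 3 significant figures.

888 Mbps

Propagation delay = 1480 / 2.3e+08 = 6.43478 μs.
Transmission budget = 9.25 − 6.43478 = 2.81522 μs.
R ≥ L / t_tx = 2500 bits / 2.81522e-06 s = 888 Mbps.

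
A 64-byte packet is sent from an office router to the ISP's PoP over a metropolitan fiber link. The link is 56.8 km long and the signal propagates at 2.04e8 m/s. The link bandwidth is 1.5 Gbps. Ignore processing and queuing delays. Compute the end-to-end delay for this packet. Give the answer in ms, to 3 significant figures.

L = 64 × 8 = 512 bits.
Transmission delay = L/R = 512 / 1500000000 = 0.000341333 ms.
Propagation delay = d/s = 56800 m / 204000000 m/s = 0.278431 ms.
Total = 0.279 ms.

0.279 ms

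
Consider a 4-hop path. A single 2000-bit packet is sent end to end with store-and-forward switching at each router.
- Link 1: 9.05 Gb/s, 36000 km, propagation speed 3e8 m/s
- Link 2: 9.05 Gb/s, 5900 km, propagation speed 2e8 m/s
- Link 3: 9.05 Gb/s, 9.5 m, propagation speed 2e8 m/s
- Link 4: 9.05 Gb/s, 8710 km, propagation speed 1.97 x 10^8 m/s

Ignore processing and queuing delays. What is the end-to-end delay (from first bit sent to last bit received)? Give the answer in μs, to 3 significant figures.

Transmission delay per hop = L/R = 2000/9050000000 = 0.220994 μs; 4 hops → 0.883978 μs.
Propagation delays (d/s per hop): 120000, 29500, 0.0475, 44213.2 μs; sum = 193713 μs.
End-to-end = 194000 μs.

194000 μs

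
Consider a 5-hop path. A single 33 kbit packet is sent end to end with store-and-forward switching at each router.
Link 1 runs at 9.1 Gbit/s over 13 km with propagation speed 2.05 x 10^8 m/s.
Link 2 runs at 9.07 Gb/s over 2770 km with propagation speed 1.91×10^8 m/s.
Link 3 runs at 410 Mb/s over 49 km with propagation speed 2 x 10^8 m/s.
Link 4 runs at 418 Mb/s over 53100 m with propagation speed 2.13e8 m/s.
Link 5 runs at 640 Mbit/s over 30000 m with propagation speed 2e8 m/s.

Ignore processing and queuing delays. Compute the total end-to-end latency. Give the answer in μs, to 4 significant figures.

L = 33000 bits.
Transmission delays (L/R per hop): 3.62637, 3.63837, 80.4878, 78.9474, 51.5625 μs; sum = 218.262 μs.
Propagation delays (d/s per hop): 63.4146, 14502.6, 245, 249.296, 150 μs; sum = 15210.3 μs.
End-to-end = 15430 μs.

15430 μs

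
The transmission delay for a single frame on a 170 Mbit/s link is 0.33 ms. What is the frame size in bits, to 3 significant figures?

L = R × t_tx = 170000000 b/s × 0.00033 s = 56100 bits.

56100 bits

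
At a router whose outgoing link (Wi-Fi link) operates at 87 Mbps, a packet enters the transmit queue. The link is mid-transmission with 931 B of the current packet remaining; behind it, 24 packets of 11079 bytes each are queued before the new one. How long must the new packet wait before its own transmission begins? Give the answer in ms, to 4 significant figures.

24.54 ms

Each queued packet: L/R = 88632/87000000 = 1.01876 ms.
24 queued → 24.4502 ms.
Plus remaining 7448 bits of current packet: 0.0856092 ms.
Queuing delay = 24.54 ms.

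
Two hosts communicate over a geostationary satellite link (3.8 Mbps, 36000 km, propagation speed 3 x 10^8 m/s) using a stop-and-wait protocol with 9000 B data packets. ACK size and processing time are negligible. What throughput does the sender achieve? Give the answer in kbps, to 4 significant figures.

t_tx = L/R = 72000/3800000 = 0.0189474 s.
t_prop = 36000000/300000000 = 0.12 s; RTT = 0.24 s.
Cycle = t_tx + RTT = 0.258947 s.
Throughput = L / cycle = 72000 / 0.258947 = 278.0 kbps.

278.0 kbps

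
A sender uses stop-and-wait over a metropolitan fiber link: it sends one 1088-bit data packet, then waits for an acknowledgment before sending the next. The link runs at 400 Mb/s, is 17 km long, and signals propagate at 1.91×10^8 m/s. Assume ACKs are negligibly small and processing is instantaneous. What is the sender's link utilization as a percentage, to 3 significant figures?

t_tx = L/R = 1088/400000000 = 2.72e-06 s.
t_prop = 17000/191000000 = 8.90052e-05 s; RTT = 0.00017801 s.
Cycle = t_tx + RTT = 0.00018073 s.
Utilization = t_tx / cycle = 2.72e-06/0.00018073 = 1.51 %.

1.51 %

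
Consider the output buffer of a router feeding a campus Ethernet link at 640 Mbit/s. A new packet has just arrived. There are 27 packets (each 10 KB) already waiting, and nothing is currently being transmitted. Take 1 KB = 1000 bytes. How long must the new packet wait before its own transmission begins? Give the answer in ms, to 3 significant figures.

Each queued packet: L/R = 80000/640000000 = 0.125 ms.
27 queued → 3.375 ms.
Queuing delay = 3.38 ms.

3.38 ms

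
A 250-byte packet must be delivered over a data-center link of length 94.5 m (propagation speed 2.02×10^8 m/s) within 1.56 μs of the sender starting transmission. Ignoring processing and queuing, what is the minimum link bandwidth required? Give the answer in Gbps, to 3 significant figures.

1.83 Gbps

L = 2000 bits.
Propagation delay = 94.5 / 202000000 = 0.467822 μs.
Transmission budget = 1.56 − 0.467822 = 1.09218 μs.
R ≥ L / t_tx = 2000 bits / 1.09218e-06 s = 1.83 Gbps.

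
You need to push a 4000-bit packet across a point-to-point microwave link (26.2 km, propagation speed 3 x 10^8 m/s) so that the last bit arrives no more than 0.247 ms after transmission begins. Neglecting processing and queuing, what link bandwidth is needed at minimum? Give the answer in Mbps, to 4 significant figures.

Propagation delay = 26200 / 300000000 = 0.0873333 ms.
Transmission budget = 0.247 − 0.0873333 = 0.159667 ms.
R ≥ L / t_tx = 4000 bits / 0.000159667 s = 25.05 Mbps.

25.05 Mbps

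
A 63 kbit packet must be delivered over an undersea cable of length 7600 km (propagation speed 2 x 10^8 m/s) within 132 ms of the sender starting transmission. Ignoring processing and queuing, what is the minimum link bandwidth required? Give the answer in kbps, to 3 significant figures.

670 kbps

Propagation delay = 7600000 / 200000000 = 38 ms.
Transmission budget = 132 − 38 = 94 ms.
R ≥ L / t_tx = 63000 bits / 0.094 s = 670 kbps.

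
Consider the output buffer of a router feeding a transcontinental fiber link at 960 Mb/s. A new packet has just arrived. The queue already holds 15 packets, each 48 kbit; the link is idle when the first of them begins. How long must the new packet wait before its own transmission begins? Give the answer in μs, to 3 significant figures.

Each queued packet: L/R = 48000/960000000 = 50 μs.
15 queued → 750 μs.
Queuing delay = 750 μs.

750 μs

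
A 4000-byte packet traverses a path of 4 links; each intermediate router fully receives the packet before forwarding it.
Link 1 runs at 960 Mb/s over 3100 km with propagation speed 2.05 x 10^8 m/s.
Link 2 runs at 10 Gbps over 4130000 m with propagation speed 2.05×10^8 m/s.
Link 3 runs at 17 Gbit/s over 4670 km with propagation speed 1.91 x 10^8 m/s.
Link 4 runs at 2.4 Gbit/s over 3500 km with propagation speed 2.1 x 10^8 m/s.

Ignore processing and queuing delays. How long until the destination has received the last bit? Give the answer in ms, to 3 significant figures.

L = 4000 × 8 = 32000 bits.
Transmission delays (L/R per hop): 0.0333333, 0.0032, 0.00188235, 0.0133333 ms; sum = 0.051749 ms.
Propagation delays (d/s per hop): 15.122, 20.1463, 24.4503, 16.6667 ms; sum = 76.3852 ms.
End-to-end = 76.4 ms.

76.4 ms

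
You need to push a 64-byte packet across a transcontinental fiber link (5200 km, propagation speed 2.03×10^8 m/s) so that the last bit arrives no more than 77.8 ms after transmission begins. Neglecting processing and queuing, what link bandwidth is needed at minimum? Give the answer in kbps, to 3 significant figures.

L = 512 bits.
Propagation delay = 5200000 / 2.03e+08 = 25.6158 ms.
Transmission budget = 77.8 − 25.6158 = 52.1842 ms.
R ≥ L / t_tx = 512 bits / 0.0521842 s = 9.81 kbps.

9.81 kbps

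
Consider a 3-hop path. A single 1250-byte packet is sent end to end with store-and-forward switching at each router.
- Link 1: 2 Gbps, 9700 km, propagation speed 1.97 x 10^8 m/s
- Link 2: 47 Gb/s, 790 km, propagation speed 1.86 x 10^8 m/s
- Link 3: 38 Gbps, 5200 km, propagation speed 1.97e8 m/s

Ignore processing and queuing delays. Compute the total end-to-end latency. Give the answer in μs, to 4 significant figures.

L = 1250 × 8 = 10000 bits.
Transmission delays (L/R per hop): 5, 0.212766, 0.263158 μs; sum = 5.47592 μs.
Propagation delays (d/s per hop): 49238.6, 4247.31, 26395.9 μs; sum = 79881.8 μs.
End-to-end = 79890 μs.

79890 μs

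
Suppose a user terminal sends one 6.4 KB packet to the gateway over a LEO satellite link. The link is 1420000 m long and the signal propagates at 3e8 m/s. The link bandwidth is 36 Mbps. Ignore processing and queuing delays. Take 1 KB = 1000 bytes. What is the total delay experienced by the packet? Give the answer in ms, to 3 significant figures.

L = 51200 bits.
Transmission delay = L/R = 51200 / 36000000 = 1.42222 ms.
Propagation delay = d/s = 1420000 m / 300000000 m/s = 4.73333 ms.
Total = 6.16 ms.

6.16 ms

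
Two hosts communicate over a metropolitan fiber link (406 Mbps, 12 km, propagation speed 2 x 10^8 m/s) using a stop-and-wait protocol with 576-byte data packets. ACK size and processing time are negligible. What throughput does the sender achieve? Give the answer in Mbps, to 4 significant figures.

t_tx = L/R = 4608/406000000 = 1.13498e-05 s.
t_prop = 12000/200000000 = 6e-05 s; RTT = 0.00012 s.
Cycle = t_tx + RTT = 0.00013135 s.
Throughput = L / cycle = 4608 / 0.00013135 = 35.08 Mbps.

35.08 Mbps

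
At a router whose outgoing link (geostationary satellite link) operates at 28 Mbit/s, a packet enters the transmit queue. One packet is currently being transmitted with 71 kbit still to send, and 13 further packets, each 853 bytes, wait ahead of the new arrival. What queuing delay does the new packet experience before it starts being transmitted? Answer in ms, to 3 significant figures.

Each queued packet: L/R = 6824/28000000 = 0.243714 ms.
13 queued → 3.16829 ms.
Plus remaining 71000 bits of current packet: 2.53571 ms.
Queuing delay = 5.70 ms.

5.70 ms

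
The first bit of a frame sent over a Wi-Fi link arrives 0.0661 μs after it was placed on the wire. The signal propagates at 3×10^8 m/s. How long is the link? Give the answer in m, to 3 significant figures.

19.8 m

d = s × t_prop = 300000000 × 6.61e-08 = 19.8 m.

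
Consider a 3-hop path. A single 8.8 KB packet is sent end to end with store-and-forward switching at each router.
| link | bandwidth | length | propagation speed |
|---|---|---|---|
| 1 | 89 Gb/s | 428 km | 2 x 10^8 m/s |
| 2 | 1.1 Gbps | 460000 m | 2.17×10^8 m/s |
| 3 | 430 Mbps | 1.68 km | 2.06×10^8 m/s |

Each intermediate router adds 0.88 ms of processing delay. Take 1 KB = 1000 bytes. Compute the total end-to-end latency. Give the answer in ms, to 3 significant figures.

L = 70400 bits.
Transmission delays (L/R per hop): 0.000791011, 0.064, 0.163721 ms; sum = 0.228512 ms.
Propagation delays (d/s per hop): 2.14, 2.11982, 0.00815534 ms; sum = 4.26797 ms.
Processing at 2 router(s): 2 × 0.88 ms = 1.76 ms.
End-to-end = 6.26 ms.

6.26 ms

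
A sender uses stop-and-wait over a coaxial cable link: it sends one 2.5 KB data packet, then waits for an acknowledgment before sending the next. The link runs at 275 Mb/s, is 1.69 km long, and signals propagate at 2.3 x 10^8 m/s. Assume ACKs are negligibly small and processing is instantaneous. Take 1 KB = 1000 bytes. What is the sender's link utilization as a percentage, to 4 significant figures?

t_tx = L/R = 20000/275000000 = 7.27273e-05 s.
t_prop = 1690/2.3e+08 = 7.34783e-06 s; RTT = 1.46957e-05 s.
Cycle = t_tx + RTT = 8.74229e-05 s.
Utilization = t_tx / cycle = 7.27273e-05/8.74229e-05 = 83.19 %.

83.19 %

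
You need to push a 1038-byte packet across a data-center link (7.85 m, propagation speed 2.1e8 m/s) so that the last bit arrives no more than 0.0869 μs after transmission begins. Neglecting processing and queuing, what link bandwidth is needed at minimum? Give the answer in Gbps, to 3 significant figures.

L = 8304 bits.
Propagation delay = 7.85 / 210000000 = 0.037381 μs.
Transmission budget = 0.0869 − 0.037381 = 0.049519 μs.
R ≥ L / t_tx = 8304 bits / 4.9519e-08 s = 168 Gbps.

168 Gbps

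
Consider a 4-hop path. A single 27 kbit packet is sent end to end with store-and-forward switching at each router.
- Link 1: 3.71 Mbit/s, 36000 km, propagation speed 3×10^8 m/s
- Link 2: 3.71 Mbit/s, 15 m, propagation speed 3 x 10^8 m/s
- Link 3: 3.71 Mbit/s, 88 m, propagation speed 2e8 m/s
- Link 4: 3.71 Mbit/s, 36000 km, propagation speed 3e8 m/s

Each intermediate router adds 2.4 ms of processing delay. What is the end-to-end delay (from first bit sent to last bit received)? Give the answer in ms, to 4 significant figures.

L = 27000 bits.
Transmission delay per hop = L/R = 27000/3710000 = 7.27763 ms; 4 hops → 29.1105 ms.
Propagation delays (d/s per hop): 120, 5e-05, 0.00044, 120 ms; sum = 240 ms.
Processing at 3 router(s): 3 × 2.4 ms = 7.2 ms.
End-to-end = 276.3 ms.

276.3 ms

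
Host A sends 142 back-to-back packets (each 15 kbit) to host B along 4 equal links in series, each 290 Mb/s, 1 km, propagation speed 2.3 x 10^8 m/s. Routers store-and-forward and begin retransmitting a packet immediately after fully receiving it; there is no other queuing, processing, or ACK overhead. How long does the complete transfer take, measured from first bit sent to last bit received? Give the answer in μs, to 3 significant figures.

7520 μs

Per-hop transmission t_tx = L/R = 15000/290000000 = 51.7241 μs.
Per-hop propagation t_prop = 1000/2.3e+08 = 4.34783 μs.
Pipeline fill: first packet needs 4·t_tx to clear all hops; remaining 141 packets each add one t_tx.
Total = (4+142-1)·t_tx + 4·t_prop = 145·51.7241 + 4·4.34783 = 7520 μs.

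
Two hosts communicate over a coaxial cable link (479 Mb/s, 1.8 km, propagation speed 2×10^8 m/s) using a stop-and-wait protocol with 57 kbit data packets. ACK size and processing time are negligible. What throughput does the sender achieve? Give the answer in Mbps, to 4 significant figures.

t_tx = L/R = 57000/479000000 = 0.000118998 s.
t_prop = 1800/200000000 = 9e-06 s; RTT = 1.8e-05 s.
Cycle = t_tx + RTT = 0.000136998 s.
Throughput = L / cycle = 57000 / 0.000136998 = 416.1 Mbps.

416.1 Mbps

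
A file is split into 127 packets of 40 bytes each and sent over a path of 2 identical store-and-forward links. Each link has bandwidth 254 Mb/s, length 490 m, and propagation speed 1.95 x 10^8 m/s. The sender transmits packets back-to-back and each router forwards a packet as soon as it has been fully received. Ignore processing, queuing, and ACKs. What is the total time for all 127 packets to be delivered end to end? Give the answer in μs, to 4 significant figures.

Per-hop transmission t_tx = L/R = 320/254000000 = 1.25984 μs.
Per-hop propagation t_prop = 490/195000000 = 2.51282 μs.
Pipeline fill: first packet needs 2·t_tx to clear all hops; remaining 126 packets each add one t_tx.
Total = (2+127-1)·t_tx + 2·t_prop = 128·1.25984 + 2·2.51282 = 166.3 μs.

166.3 μs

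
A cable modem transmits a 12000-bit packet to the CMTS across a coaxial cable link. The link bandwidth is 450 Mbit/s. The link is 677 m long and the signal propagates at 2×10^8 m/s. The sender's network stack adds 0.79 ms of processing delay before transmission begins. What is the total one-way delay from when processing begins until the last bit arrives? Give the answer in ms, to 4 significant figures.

0.8201 ms

Transmission delay = L/R = 12000 / 450000000 = 0.0266667 ms.
Propagation delay = d/s = 677 m / 200000000 m/s = 0.003385 ms.
Plus processing delay 0.79 ms = 0.79 ms.
Total = 0.8201 ms.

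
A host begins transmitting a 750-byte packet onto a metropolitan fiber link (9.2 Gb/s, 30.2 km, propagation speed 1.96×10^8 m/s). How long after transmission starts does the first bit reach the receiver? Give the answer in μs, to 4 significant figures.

154.1 μs

First bit experiences only propagation delay: d/s = 30200/196000000 = 154.1 μs.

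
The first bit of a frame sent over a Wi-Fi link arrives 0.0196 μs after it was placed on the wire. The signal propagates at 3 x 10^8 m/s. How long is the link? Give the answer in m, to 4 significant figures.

d = s × t_prop = 300000000 × 1.96e-08 = 5.880 m.

5.880 m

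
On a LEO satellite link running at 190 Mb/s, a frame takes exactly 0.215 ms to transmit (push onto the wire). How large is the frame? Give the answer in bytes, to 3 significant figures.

L = R × t_tx = 190000000 b/s × 0.000215 s = 40850 bits.
In bytes: 40850 / 8 = 5110 bytes.

5110 bytes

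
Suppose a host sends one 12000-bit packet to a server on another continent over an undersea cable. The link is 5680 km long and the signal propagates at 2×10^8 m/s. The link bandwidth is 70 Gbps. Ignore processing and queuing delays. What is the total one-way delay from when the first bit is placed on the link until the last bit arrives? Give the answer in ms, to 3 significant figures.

Transmission delay = L/R = 12000 / 70000000000 = 0.000171429 ms.
Propagation delay = d/s = 5680000 m / 200000000 m/s = 28.4 ms.
Total = 28.4 ms.

28.4 ms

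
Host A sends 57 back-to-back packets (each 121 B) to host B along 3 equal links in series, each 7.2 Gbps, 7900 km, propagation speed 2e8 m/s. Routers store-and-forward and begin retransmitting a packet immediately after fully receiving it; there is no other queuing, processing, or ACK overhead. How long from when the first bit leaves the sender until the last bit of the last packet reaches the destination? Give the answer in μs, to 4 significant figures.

118500 μs

Per-hop transmission t_tx = L/R = 968/7200000000 = 0.134444 μs.
Per-hop propagation t_prop = 7900000/200000000 = 39500 μs.
Pipeline fill: first packet needs 3·t_tx to clear all hops; remaining 56 packets each add one t_tx.
Total = (3+57-1)·t_tx + 3·t_prop = 59·0.134444 + 3·39500 = 118500 μs.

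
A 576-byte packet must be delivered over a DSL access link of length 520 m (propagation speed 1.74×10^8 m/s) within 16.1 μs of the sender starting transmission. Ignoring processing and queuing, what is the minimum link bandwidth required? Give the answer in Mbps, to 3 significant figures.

351 Mbps

L = 4608 bits.
Propagation delay = 520 / 174000000 = 2.98851 μs.
Transmission budget = 16.1 − 2.98851 = 13.1115 μs.
R ≥ L / t_tx = 4608 bits / 1.31115e-05 s = 351 Mbps.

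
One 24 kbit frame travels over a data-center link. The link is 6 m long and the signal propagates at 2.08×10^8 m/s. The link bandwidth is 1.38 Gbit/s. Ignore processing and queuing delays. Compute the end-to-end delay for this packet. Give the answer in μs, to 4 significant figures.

L = 24000 bits.
Transmission delay = L/R = 24000 / 1380000000 = 17.3913 μs.
Propagation delay = d/s = 6 m / 208000000 m/s = 0.0288462 μs.
Total = 17.42 μs.

17.42 μs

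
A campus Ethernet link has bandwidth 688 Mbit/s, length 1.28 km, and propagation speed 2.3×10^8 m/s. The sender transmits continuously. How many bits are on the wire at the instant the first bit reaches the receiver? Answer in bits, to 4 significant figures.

Propagation delay = 1280 / 2.3e+08 = 5.56522e-06 s.
BDP = R × t_prop = 688000000 × 5.56522e-06 = 3828.87 bits.

3829 bits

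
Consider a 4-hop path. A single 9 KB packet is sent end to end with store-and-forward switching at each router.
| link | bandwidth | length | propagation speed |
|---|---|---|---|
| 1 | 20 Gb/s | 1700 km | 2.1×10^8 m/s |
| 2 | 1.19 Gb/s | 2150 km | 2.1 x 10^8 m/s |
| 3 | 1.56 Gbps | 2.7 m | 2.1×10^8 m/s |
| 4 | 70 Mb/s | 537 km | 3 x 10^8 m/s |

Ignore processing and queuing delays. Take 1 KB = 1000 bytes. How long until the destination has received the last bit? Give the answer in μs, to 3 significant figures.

21300 μs

L = 72000 bits.
Transmission delays (L/R per hop): 3.6, 60.5042, 46.1538, 1028.57 μs; sum = 1138.83 μs.
Propagation delays (d/s per hop): 8095.24, 10238.1, 0.0128571, 1790 μs; sum = 20123.3 μs.
End-to-end = 21300 μs.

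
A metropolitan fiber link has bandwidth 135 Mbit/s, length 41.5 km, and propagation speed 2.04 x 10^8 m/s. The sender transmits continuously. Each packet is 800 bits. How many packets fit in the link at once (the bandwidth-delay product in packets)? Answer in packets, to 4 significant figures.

Propagation delay = 41500 / 204000000 = 0.000203431 s.
BDP = R × t_prop = 135000000 × 0.000203431 = 27463.2 bits.
In packets of 800 bits: 34.33 packets.

34.33 packets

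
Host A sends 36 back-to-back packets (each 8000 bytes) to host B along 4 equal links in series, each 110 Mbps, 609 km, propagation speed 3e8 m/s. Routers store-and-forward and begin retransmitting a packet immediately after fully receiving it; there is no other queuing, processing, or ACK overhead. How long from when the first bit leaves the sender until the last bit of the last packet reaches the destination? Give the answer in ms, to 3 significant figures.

30.8 ms

Per-hop transmission t_tx = L/R = 64000/110000000 = 0.581818 ms.
Per-hop propagation t_prop = 609000/300000000 = 2.03 ms.
Pipeline fill: first packet needs 4·t_tx to clear all hops; remaining 35 packets each add one t_tx.
Total = (4+36-1)·t_tx + 4·t_prop = 39·0.581818 + 4·2.03 = 30.8 ms.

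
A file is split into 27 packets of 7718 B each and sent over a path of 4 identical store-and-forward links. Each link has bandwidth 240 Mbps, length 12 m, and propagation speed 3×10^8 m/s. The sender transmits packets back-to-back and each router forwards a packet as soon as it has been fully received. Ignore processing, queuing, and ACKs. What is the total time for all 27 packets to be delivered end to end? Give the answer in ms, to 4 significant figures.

7.718 ms

Per-hop transmission t_tx = L/R = 61744/240000000 = 0.257267 ms.
Per-hop propagation t_prop = 12/300000000 = 4e-05 ms.
Pipeline fill: first packet needs 4·t_tx to clear all hops; remaining 26 packets each add one t_tx.
Total = (4+27-1)·t_tx + 4·t_prop = 30·0.257267 + 4·4e-05 = 7.718 ms.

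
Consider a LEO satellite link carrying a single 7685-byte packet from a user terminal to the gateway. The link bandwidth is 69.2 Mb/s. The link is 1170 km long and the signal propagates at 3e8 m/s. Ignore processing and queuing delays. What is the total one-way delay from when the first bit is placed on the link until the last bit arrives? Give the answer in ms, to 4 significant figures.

4.788 ms

L = 7685 × 8 = 61480 bits.
Transmission delay = L/R = 61480 / 69200000 = 0.888439 ms.
Propagation delay = d/s = 1170000 m / 300000000 m/s = 3.9 ms.
Total = 4.788 ms.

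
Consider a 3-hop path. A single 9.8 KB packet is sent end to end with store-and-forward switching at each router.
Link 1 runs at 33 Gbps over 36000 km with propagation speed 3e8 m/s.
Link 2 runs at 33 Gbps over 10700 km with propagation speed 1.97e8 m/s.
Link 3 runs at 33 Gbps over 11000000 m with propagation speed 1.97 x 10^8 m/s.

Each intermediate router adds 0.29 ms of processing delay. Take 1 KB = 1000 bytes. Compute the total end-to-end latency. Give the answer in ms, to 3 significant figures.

L = 78400 bits.
Transmission delay per hop = L/R = 78400/33000000000 = 0.00237576 ms; 3 hops → 0.00712727 ms.
Propagation delays (d/s per hop): 120, 54.3147, 55.8376 ms; sum = 230.152 ms.
Processing at 2 router(s): 2 × 0.29 ms = 0.58 ms.
End-to-end = 231 ms.

231 ms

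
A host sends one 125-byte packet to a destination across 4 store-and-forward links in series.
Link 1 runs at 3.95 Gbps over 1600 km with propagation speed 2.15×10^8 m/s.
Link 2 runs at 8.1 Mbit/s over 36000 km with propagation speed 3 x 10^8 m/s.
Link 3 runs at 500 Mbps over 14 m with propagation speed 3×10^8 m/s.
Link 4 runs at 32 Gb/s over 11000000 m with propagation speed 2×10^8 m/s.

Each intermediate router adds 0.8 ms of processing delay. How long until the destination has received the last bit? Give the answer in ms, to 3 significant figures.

L = 125 × 8 = 1000 bits.
Transmission delays (L/R per hop): 0.000253165, 0.123457, 0.002, 3.125e-05 ms; sum = 0.125741 ms.
Propagation delays (d/s per hop): 7.44186, 120, 4.66667e-05, 55 ms; sum = 182.442 ms.
Processing at 3 router(s): 3 × 0.8 ms = 2.4 ms.
End-to-end = 185 ms.

185 ms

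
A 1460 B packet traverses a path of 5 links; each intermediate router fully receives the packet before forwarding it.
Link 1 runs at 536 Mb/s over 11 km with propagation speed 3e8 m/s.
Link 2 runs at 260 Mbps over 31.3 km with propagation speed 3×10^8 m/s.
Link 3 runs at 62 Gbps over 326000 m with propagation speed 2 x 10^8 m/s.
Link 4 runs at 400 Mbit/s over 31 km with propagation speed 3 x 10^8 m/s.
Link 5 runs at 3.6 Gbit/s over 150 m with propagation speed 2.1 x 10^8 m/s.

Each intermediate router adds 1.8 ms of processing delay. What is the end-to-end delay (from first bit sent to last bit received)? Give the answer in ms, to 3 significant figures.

L = 1460 × 8 = 11680 bits.
Transmission delays (L/R per hop): 0.021791, 0.0449231, 0.000188387, 0.0292, 0.00324444 ms; sum = 0.099347 ms.
Propagation delays (d/s per hop): 0.0366667, 0.104333, 1.63, 0.103333, 0.000714286 ms; sum = 1.87505 ms.
Processing at 4 router(s): 4 × 1.8 ms = 7.2 ms.
End-to-end = 9.17 ms.

9.17 ms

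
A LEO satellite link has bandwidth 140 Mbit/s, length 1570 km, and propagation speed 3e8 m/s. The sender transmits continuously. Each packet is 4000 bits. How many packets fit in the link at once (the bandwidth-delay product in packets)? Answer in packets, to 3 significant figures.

183 packets

Propagation delay = 1570000 / 300000000 = 0.00523333 s.
BDP = R × t_prop = 140000000 × 0.00523333 = 732667 bits.
In packets of 4000 bits: 183 packets.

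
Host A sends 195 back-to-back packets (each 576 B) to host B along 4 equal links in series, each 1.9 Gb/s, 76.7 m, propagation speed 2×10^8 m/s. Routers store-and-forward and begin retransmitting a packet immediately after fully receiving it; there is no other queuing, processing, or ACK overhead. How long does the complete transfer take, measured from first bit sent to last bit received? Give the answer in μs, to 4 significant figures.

Per-hop transmission t_tx = L/R = 4608/1900000000 = 2.42526 μs.
Per-hop propagation t_prop = 76.7/200000000 = 0.3835 μs.
Pipeline fill: first packet needs 4·t_tx to clear all hops; remaining 194 packets each add one t_tx.
Total = (4+195-1)·t_tx + 4·t_prop = 198·2.42526 + 4·0.3835 = 481.7 μs.

481.7 μs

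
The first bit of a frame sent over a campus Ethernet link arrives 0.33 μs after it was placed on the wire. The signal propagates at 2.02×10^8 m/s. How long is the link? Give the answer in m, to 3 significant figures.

66.7 m

d = s × t_prop = 202000000 × 3.3e-07 = 66.7 m.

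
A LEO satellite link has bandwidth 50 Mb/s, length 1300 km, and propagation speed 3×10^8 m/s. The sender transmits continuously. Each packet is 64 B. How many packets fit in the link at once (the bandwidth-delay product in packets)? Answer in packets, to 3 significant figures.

423 packets

Propagation delay = 1300000 / 300000000 = 0.00433333 s.
BDP = R × t_prop = 50000000 × 0.00433333 = 216667 bits.
In packets of 512 bits: 423 packets.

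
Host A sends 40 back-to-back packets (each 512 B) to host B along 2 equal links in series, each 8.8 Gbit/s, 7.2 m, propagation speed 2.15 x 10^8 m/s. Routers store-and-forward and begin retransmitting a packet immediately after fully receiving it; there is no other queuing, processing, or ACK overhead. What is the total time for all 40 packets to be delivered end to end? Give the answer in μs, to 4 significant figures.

Per-hop transmission t_tx = L/R = 4096/8800000000 = 0.465455 μs.
Per-hop propagation t_prop = 7.2/215000000 = 0.0334884 μs.
Pipeline fill: first packet needs 2·t_tx to clear all hops; remaining 39 packets each add one t_tx.
Total = (2+40-1)·t_tx + 2·t_prop = 41·0.465455 + 2·0.0334884 = 19.15 μs.

19.15 μs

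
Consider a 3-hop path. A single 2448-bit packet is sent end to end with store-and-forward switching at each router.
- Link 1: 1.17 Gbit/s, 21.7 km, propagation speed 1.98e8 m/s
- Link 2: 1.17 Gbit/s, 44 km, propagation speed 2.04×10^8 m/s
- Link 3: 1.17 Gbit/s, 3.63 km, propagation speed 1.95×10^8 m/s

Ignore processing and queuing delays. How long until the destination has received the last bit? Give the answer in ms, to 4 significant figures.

0.3502 ms

Transmission delay per hop = L/R = 2448/1170000000 = 0.00209231 ms; 3 hops → 0.00627692 ms.
Propagation delays (d/s per hop): 0.109596, 0.215686, 0.0186154 ms; sum = 0.343898 ms.
End-to-end = 0.3502 ms.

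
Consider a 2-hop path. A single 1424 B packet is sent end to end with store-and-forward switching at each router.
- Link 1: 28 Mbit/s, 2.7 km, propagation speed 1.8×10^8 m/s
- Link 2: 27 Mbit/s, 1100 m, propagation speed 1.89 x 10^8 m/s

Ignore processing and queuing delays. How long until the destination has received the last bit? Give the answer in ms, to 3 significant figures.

L = 1424 × 8 = 11392 bits.
Transmission delays (L/R per hop): 0.406857, 0.421926 ms; sum = 0.828783 ms.
Propagation delays (d/s per hop): 0.015, 0.00582011 ms; sum = 0.0208201 ms.
End-to-end = 0.850 ms.

0.850 ms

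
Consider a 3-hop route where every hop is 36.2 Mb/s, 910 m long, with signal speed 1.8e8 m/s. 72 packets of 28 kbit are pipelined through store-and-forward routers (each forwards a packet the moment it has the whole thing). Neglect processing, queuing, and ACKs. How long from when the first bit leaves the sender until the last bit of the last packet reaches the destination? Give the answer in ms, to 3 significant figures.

57.3 ms

Per-hop transmission t_tx = L/R = 28000/36200000 = 0.773481 ms.
Per-hop propagation t_prop = 910/180000000 = 0.00505556 ms.
Pipeline fill: first packet needs 3·t_tx to clear all hops; remaining 71 packets each add one t_tx.
Total = (3+72-1)·t_tx + 3·t_prop = 74·0.773481 + 3·0.00505556 = 57.3 ms.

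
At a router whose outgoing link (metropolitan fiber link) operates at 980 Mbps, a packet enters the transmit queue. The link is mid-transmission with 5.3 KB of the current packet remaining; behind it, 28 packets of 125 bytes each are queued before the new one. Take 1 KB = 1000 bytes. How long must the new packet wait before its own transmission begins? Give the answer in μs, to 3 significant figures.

Each queued packet: L/R = 1000/980000000 = 1.02041 μs.
28 queued → 28.5714 μs.
Plus remaining 42400 bits of current packet: 43.2653 μs.
Queuing delay = 71.8 μs.

71.8 μs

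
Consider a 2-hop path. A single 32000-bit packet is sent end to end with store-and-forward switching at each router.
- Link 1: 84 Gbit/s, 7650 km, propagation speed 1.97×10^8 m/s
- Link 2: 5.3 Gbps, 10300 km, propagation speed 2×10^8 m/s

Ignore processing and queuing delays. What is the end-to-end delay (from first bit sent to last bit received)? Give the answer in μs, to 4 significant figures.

90340 μs

Transmission delays (L/R per hop): 0.380952, 6.03774 μs; sum = 6.41869 μs.
Propagation delays (d/s per hop): 38832.5, 51500 μs; sum = 90332.5 μs.
End-to-end = 90340 μs.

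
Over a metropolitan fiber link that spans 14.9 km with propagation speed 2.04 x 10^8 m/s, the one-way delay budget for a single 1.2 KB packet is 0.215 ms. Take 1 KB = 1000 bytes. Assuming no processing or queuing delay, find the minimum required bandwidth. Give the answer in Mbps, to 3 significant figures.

67.6 Mbps

L = 9600 bits.
Propagation delay = 14900 / 204000000 = 0.0730392 ms.
Transmission budget = 0.215 − 0.0730392 = 0.141961 ms.
R ≥ L / t_tx = 9600 bits / 0.000141961 s = 67.6 Mbps.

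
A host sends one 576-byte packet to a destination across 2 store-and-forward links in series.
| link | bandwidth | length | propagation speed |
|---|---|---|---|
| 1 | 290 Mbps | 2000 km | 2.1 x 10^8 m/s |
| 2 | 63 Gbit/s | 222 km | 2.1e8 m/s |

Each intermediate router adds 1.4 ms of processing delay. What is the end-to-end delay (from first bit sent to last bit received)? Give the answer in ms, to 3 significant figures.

L = 576 × 8 = 4608 bits.
Transmission delays (L/R per hop): 0.0158897, 7.31429e-05 ms; sum = 0.0159628 ms.
Propagation delays (d/s per hop): 9.52381, 1.05714 ms; sum = 10.581 ms.
Processing at 1 router(s): 1 × 1.4 ms = 1.4 ms.
End-to-end = 12.0 ms.

12.0 ms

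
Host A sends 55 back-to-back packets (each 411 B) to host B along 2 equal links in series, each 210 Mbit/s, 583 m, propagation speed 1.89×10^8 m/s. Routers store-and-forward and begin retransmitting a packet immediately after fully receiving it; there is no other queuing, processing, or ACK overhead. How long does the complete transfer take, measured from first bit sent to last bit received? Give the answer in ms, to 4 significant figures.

0.8830 ms

Per-hop transmission t_tx = L/R = 3288/210000000 = 0.0156571 ms.
Per-hop propagation t_prop = 583/189000000 = 0.00308466 ms.
Pipeline fill: first packet needs 2·t_tx to clear all hops; remaining 54 packets each add one t_tx.
Total = (2+55-1)·t_tx + 2·t_prop = 56·0.0156571 + 2·0.00308466 = 0.8830 ms.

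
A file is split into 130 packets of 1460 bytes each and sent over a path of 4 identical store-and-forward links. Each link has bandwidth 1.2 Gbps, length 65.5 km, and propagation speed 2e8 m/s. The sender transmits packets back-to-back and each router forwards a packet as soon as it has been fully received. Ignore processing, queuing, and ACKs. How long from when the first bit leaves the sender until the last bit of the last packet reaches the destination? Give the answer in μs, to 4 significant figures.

Per-hop transmission t_tx = L/R = 11680/1200000000 = 9.73333 μs.
Per-hop propagation t_prop = 65500/200000000 = 327.5 μs.
Pipeline fill: first packet needs 4·t_tx to clear all hops; remaining 129 packets each add one t_tx.
Total = (4+130-1)·t_tx + 4·t_prop = 133·9.73333 + 4·327.5 = 2605 μs.

2605 μs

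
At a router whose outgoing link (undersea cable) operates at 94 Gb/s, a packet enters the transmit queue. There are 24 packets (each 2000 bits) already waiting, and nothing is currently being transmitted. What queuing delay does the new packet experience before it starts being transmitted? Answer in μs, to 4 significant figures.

0.5106 μs

Each queued packet: L/R = 2000/94000000000 = 0.0212766 μs.
24 queued → 0.510638 μs.
Queuing delay = 0.5106 μs.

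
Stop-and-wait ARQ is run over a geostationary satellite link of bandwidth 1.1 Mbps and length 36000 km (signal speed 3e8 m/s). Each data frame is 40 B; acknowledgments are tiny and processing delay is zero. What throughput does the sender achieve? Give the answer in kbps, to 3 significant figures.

t_tx = L/R = 320/1100000 = 0.000290909 s.
t_prop = 36000000/300000000 = 0.12 s; RTT = 0.24 s.
Cycle = t_tx + RTT = 0.240291 s.
Throughput = L / cycle = 320 / 0.240291 = 1.33 kbps.

1.33 kbps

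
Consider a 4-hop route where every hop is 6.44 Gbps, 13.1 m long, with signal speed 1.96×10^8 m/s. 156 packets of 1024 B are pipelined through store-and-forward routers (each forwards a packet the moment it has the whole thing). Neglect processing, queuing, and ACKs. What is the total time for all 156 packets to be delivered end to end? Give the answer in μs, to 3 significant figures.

203 μs

Per-hop transmission t_tx = L/R = 8192/6440000000 = 1.27205 μs.
Per-hop propagation t_prop = 13.1/196000000 = 0.0668367 μs.
Pipeline fill: first packet needs 4·t_tx to clear all hops; remaining 155 packets each add one t_tx.
Total = (4+156-1)·t_tx + 4·t_prop = 159·1.27205 + 4·0.0668367 = 203 μs.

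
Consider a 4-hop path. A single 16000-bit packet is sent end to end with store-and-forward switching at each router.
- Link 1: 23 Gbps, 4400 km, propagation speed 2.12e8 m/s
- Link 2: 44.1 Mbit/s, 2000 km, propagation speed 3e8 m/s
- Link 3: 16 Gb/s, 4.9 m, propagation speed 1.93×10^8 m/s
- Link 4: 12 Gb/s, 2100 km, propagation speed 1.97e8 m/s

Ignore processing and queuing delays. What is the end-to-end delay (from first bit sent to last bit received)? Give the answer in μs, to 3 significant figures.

Transmission delays (L/R per hop): 0.695652, 362.812, 1, 1.33333 μs; sum = 365.841 μs.
Propagation delays (d/s per hop): 20754.7, 6666.67, 0.0253886, 10659.9 μs; sum = 38081.3 μs.
End-to-end = 38400 μs.

38400 μs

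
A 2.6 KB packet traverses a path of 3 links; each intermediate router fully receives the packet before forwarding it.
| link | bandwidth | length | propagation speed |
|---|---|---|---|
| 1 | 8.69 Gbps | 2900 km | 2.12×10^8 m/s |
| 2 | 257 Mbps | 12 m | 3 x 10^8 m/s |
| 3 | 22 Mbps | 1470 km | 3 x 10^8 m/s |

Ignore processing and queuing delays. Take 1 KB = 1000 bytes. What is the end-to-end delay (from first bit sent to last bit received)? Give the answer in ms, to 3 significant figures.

19.6 ms

L = 20800 bits.
Transmission delays (L/R per hop): 0.00239356, 0.0809339, 0.945455 ms; sum = 1.02878 ms.
Propagation delays (d/s per hop): 13.6792, 4e-05, 4.9 ms; sum = 18.5793 ms.
End-to-end = 19.6 ms.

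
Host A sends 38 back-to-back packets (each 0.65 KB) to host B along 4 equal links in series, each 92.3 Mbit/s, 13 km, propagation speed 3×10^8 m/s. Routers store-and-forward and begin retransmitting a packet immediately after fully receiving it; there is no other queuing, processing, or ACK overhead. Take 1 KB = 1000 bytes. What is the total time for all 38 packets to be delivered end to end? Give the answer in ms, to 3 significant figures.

2.48 ms

Per-hop transmission t_tx = L/R = 5200/92300000 = 0.056338 ms.
Per-hop propagation t_prop = 13000/300000000 = 0.0433333 ms.
Pipeline fill: first packet needs 4·t_tx to clear all hops; remaining 37 packets each add one t_tx.
Total = (4+38-1)·t_tx + 4·t_prop = 41·0.056338 + 4·0.0433333 = 2.48 ms.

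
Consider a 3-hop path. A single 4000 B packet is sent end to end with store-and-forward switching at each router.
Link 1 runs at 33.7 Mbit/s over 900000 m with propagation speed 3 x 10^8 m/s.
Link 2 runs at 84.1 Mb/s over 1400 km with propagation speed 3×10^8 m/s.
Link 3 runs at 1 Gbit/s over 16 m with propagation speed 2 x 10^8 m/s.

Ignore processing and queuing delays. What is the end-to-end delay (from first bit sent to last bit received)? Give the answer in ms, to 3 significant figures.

9.03 ms

L = 4000 × 8 = 32000 bits.
Transmission delays (L/R per hop): 0.949555, 0.380499, 0.032 ms; sum = 1.36205 ms.
Propagation delays (d/s per hop): 3, 4.66667, 8e-05 ms; sum = 7.66675 ms.
End-to-end = 9.03 ms.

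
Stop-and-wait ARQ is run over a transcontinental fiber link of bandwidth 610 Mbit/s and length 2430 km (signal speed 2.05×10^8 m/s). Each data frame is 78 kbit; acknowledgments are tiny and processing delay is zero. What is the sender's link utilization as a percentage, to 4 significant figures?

t_tx = L/R = 78000/610000000 = 0.000127869 s.
t_prop = 2430000/2.05e+08 = 0.0118537 s; RTT = 0.0237073 s.
Cycle = t_tx + RTT = 0.0238352 s.
Utilization = t_tx / cycle = 0.000127869/0.0238352 = 0.5365 %.

0.5365 %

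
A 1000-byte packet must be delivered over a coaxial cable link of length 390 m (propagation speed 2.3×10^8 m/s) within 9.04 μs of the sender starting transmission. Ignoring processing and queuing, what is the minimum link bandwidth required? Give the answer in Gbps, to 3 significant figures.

L = 8000 bits.
Propagation delay = 390 / 2.3e+08 = 1.69565 μs.
Transmission budget = 9.04 − 1.69565 = 7.34435 μs.
R ≥ L / t_tx = 8000 bits / 7.34435e-06 s = 1.09 Gbps.

1.09 Gbps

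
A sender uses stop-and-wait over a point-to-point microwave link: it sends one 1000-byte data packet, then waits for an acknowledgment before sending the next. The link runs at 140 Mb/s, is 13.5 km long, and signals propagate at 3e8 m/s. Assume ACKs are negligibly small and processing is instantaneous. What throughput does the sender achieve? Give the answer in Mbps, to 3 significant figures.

t_tx = L/R = 8000/140000000 = 5.71429e-05 s.
t_prop = 13500/300000000 = 4.5e-05 s; RTT = 9e-05 s.
Cycle = t_tx + RTT = 0.000147143 s.
Throughput = L / cycle = 8000 / 0.000147143 = 54.4 Mbps.

54.4 Mbps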